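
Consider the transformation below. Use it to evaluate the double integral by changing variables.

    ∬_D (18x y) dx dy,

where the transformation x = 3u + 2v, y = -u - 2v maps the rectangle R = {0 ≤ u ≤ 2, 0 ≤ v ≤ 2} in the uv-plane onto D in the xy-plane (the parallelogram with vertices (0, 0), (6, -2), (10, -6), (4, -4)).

Compute the Jacobian determinant of (x, y) with respect to (u, v):

    ∂(x,y)/∂(u,v) = | 3  2 | = (3)(-2) - (2)(-1) = -4.
                   | -1  -2 |

Its absolute value is |J| = 4 (the area scaling factor).

Substituting x = 3u + 2v, y = -u - 2v into the integrand,

    18x y → -54u^2 - 144u v - 72v^2,

so the integral becomes

    ∬_R (-54u^2 - 144u v - 72v^2) · |J| du dv = ∫_0^2 ∫_0^2 (-216u^2 - 576u v - 288v^2) dv du.

Inner (v): -432u^2 - 1152u - 768.
Outer (u): -4992.

Therefore ∬_D (18x y) dx dy = -4992.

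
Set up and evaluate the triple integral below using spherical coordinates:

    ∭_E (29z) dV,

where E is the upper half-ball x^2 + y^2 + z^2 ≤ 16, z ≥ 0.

In spherical coordinates, x = ρ sin(φ) cos(θ), y = ρ sin(φ) sin(θ), z = ρ cos(φ), and dV = ρ^2 sin(φ) dρ dφ dθ.

The integrand becomes 29ρ cos(φ), so

    ∭_E (29z) dV = ∫_{0}^{2π} ∫_{0}^{π/2} ∫_{0}^{4} (29ρ cos(φ)) · ρ^2 sin(φ) dρ dφ dθ.

Inner (ρ): 928sin(2φ).
Middle (φ): 928.
Outer (θ): 1856π.

Therefore the triple integral equals 1856π.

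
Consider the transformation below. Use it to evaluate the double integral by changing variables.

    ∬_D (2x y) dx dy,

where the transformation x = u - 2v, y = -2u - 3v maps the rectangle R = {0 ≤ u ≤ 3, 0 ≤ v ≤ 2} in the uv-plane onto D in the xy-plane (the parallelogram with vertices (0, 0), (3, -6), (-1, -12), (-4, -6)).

Compute the Jacobian determinant of (x, y) with respect to (u, v):

    ∂(x,y)/∂(u,v) = | 1  -2 | = (1)(-3) - (-2)(-2) = -7.
                   | -2  -3 |

Its absolute value is |J| = 7 (the area scaling factor).

Substituting x = u - 2v, y = -2u - 3v into the integrand,

    2x y → -4u^2 + 2u v + 12v^2,

so the integral becomes

    ∬_R (-4u^2 + 2u v + 12v^2) · |J| du dv = ∫_0^3 ∫_0^2 (-28u^2 + 14u v + 84v^2) dv du.

Inner (v): -56u^2 + 28u + 224.
Outer (u): 294.

Therefore ∬_D (2x y) dx dy = 294.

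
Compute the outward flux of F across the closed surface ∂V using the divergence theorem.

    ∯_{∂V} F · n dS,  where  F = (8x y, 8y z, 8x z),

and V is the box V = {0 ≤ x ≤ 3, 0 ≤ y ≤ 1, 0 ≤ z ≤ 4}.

By the divergence theorem,

    ∯_{∂V} F · n dS = ∭_V (∇ · F) dV.

Compute the divergence:
    ∇ · F = ∂F_x/∂x + ∂F_y/∂y + ∂F_z/∂z = 8y + 8z + 8x = 8x + 8y + 8z.

V is a rectangular box, so dV = dx dy dz with 0 ≤ x ≤ 3, 0 ≤ y ≤ 1, 0 ≤ z ≤ 4.

Integrate (8x + 8y + 8z) over V as an iterated integral:

    ∭_V (∇·F) dV = ∫_0^{3} ∫_0^{1} ∫_0^{4} (8x + 8y + 8z) dz dy dx.

Inner (z from 0 to 4): 32x + 32y + 64.
Middle (y from 0 to 1): 32x + 80.
Outer (x from 0 to 3): 384.

Therefore ∯_{∂V} F · n dS = 384.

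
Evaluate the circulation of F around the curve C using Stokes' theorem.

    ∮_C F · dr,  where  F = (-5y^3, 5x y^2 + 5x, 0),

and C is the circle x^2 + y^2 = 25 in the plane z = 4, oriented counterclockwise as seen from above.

Let S be the flat disk x^2 + y^2 ≤ 25 in the plane z = 4, with upward unit normal n̂ = ẑ. By Stokes' theorem,

    ∮_C F · dr = ∬_S (∇ × F) · n̂ dS = ∬_D (curl F)_z dA,

where D is the disk x^2 + y^2 ≤ 25.

Compute the curl of F = (-5y^3, 5x y^2 + 5x, 0):
    (∇ × F)_x = ∂F_z/∂y - ∂F_y/∂z = 0,
    (∇ × F)_y = ∂F_x/∂z - ∂F_z/∂x = 0,
    (∇ × F)_z = ∂F_y/∂x - ∂F_x/∂y = 20y^2 + 5.

On z = 4, (curl F)_z = 20y^2 + 5.

Convert to polar (x = r cos θ, y = r sin θ, dA = r dr dθ); the integrand becomes 20r^2sin(θ)^2 + 5, so

    ∬_D (curl F)_z dA = ∫_0^{2π} ∫_0^{5} (20r^2sin(θ)^2 + 5) · r dr dθ.

Inner (r from 0 to 5): 3125sin(θ)^2 + 125/2.
Outer (θ from 0 to 2π): 3250π.

Therefore ∮_C F · dr = 3250π.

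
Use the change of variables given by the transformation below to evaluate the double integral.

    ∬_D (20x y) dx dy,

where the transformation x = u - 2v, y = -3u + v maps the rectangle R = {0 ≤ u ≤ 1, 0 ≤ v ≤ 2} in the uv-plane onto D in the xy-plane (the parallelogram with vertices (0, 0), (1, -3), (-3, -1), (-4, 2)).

Compute the Jacobian determinant of (x, y) with respect to (u, v):

    ∂(x,y)/∂(u,v) = | 1  -2 | = (1)(1) - (-2)(-3) = -5.
                   | -3  1 |

Its absolute value is |J| = 5 (the area scaling factor).

Substituting x = u - 2v, y = -3u + v into the integrand,

    20x y → -60u^2 + 140u v - 40v^2,

so the integral becomes

    ∬_R (-60u^2 + 140u v - 40v^2) · |J| du dv = ∫_0^1 ∫_0^2 (-300u^2 + 700u v - 200v^2) dv du.

Inner (v): -600u^2 + 1400u - 1600/3.
Outer (u): -100/3.

Therefore ∬_D (20x y) dx dy = -100/3.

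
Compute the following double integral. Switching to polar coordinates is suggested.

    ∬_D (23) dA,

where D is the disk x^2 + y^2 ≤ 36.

The region D is 0 ≤ r ≤ 6, 0 ≤ θ ≤ 2π in polar coordinates, where x = r cos(θ), y = r sin(θ), and dA = r dr dθ.

Under the substitution, the integrand becomes 23, so

    ∬_D (23) dA = ∫_{0}^{2π} ∫_{0}^{6} (23) · r dr dθ.

Inner integral (in r): ∫_{0}^{6} (23) · r dr = 414.

Outer integral (in θ): ∫_{0}^{2π} (414) dθ = 828π.

Therefore ∬_D (23) dA = 828π.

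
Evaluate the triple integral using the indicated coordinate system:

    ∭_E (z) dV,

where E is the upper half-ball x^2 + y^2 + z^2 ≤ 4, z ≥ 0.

In spherical coordinates, x = ρ sin(φ) cos(θ), y = ρ sin(φ) sin(θ), z = ρ cos(φ), and dV = ρ^2 sin(φ) dρ dφ dθ.

The integrand becomes ρ cos(φ), so

    ∭_E (z) dV = ∫_{0}^{2π} ∫_{0}^{π/2} ∫_{0}^{2} (ρ cos(φ)) · ρ^2 sin(φ) dρ dφ dθ.

Inner (ρ): 2sin(2φ).
Middle (φ): 2.
Outer (θ): 4π.

Therefore the triple integral equals 4π.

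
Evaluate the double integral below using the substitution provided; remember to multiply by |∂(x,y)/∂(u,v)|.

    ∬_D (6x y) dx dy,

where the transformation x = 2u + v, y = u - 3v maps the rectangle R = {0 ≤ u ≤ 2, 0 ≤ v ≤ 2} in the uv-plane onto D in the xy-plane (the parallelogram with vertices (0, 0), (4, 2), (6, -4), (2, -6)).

Compute the Jacobian determinant of (x, y) with respect to (u, v):

    ∂(x,y)/∂(u,v) = | 2  1 | = (2)(-3) - (1)(1) = -7.
                   | 1  -3 |

Its absolute value is |J| = 7 (the area scaling factor).

Substituting x = 2u + v, y = u - 3v into the integrand,

    6x y → 12u^2 - 30u v - 18v^2,

so the integral becomes

    ∬_R (12u^2 - 30u v - 18v^2) · |J| du dv = ∫_0^2 ∫_0^2 (84u^2 - 210u v - 126v^2) dv du.

Inner (v): 168u^2 - 420u - 336.
Outer (u): -1064.

Therefore ∬_D (6x y) dx dy = -1064.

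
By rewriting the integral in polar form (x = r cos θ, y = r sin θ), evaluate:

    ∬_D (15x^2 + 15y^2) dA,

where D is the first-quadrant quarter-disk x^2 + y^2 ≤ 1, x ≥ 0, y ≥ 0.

The region D is 0 ≤ r ≤ 1, 0 ≤ θ ≤ π/2 in polar coordinates, where x = r cos(θ), y = r sin(θ), and dA = r dr dθ.

Under the substitution, the integrand becomes 15r^2, so

    ∬_D (15x^2 + 15y^2) dA = ∫_{0}^{π/2} ∫_{0}^{1} (15r^2) · r dr dθ.

Inner integral (in r): ∫_{0}^{1} (15r^2) · r dr = 15/4.

Outer integral (in θ): ∫_{0}^{π/2} (15/4) dθ = 15π/8.

Therefore ∬_D (15x^2 + 15y^2) dA = 15π/8.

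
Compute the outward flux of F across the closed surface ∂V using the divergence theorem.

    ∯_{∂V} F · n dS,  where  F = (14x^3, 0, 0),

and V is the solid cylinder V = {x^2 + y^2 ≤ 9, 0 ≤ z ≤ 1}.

By the divergence theorem,

    ∯_{∂V} F · n dS = ∭_V (∇ · F) dV.

Compute the divergence:
    ∇ · F = ∂F_x/∂x + ∂F_y/∂y + ∂F_z/∂z = 42x^2 + 0 + 0 = 42x^2.

In cylindrical coordinates, x = r cos(θ), y = r sin(θ), z = z, dV = r dr dθ dz, with 0 ≤ r ≤ 3, 0 ≤ θ ≤ 2π, 0 ≤ z ≤ 1.

The integrand, after substitution and multiplying by the volume element, becomes (42r^2cos(θ)^2) · r, so

    ∭_V (∇·F) dV = ∫_0^{2π} ∫_0^{3} ∫_0^{1} (42r^2cos(θ)^2) · r dz dr dθ.

Inner (z from 0 to 1): 42r^3cos(θ)^2.
Middle (r from 0 to 3): 1701cos(θ)^2/2.
Outer (θ from 0 to 2π): 1701π/2.

Therefore ∯_{∂V} F · n dS = 1701π/2.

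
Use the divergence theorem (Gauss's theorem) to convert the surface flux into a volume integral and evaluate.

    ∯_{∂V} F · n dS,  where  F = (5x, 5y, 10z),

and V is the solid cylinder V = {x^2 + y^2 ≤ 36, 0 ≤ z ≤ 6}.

By the divergence theorem,

    ∯_{∂V} F · n dS = ∭_V (∇ · F) dV.

Compute the divergence:
    ∇ · F = ∂F_x/∂x + ∂F_y/∂y + ∂F_z/∂z = 5 + 5 + 10 = 20.

In cylindrical coordinates, x = r cos(θ), y = r sin(θ), z = z, dV = r dr dθ dz, with 0 ≤ r ≤ 6, 0 ≤ θ ≤ 2π, 0 ≤ z ≤ 6.

The integrand, after substitution and multiplying by the volume element, becomes (20) · r, so

    ∭_V (∇·F) dV = ∫_0^{2π} ∫_0^{6} ∫_0^{6} (20) · r dz dr dθ.

Inner (z from 0 to 6): 120r.
Middle (r from 0 to 6): 2160.
Outer (θ from 0 to 2π): 4320π.

Therefore ∯_{∂V} F · n dS = 4320π.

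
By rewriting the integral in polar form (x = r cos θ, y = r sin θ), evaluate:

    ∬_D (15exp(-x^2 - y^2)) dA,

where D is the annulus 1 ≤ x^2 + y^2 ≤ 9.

The region D is 1 ≤ r ≤ 3, 0 ≤ θ ≤ 2π in polar coordinates, where x = r cos(θ), y = r sin(θ), and dA = r dr dθ.

Under the substitution, the integrand becomes 15exp(-r^2), so

    ∬_D (15exp(-x^2 - y^2)) dA = ∫_{0}^{2π} ∫_{1}^{3} (15exp(-r^2)) · r dr dθ.

Inner integral (in r): ∫_{1}^{3} (15exp(-r^2)) · r dr = -(15 - 15exp(8))exp(-9)/2.

Outer integral (in θ): ∫_{0}^{2π} (-(15 - 15exp(8))exp(-9)/2) dθ = -15π (1 - exp(8))exp(-9).

Therefore ∬_D (15exp(-x^2 - y^2)) dA = -15π (1 - exp(8))exp(-9).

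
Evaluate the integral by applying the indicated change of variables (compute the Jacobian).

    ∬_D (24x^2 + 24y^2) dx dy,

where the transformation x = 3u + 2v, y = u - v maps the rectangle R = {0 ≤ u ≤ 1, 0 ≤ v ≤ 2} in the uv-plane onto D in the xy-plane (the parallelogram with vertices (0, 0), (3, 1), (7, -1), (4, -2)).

Compute the Jacobian determinant of (x, y) with respect to (u, v):

    ∂(x,y)/∂(u,v) = | 3  2 | = (3)(-1) - (2)(1) = -5.
                   | 1  -1 |

Its absolute value is |J| = 5 (the area scaling factor).

Substituting x = 3u + 2v, y = u - v into the integrand,

    24x^2 + 24y^2 → 240u^2 + 240u v + 120v^2,

so the integral becomes

    ∬_R (240u^2 + 240u v + 120v^2) · |J| du dv = ∫_0^1 ∫_0^2 (1200u^2 + 1200u v + 600v^2) dv du.

Inner (v): 2400u^2 + 2400u + 1600.
Outer (u): 3600.

Therefore ∬_D (24x^2 + 24y^2) dx dy = 3600.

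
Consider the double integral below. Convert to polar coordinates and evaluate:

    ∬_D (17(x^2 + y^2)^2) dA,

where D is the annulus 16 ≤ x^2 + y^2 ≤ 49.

The region D is 4 ≤ r ≤ 7, 0 ≤ θ ≤ 2π in polar coordinates, where x = r cos(θ), y = r sin(θ), and dA = r dr dθ.

Under the substitution, the integrand becomes 17r^4, so

    ∬_D (17(x^2 + y^2)^2) dA = ∫_{0}^{2π} ∫_{4}^{7} (17r^4) · r dr dθ.

Inner integral (in r): ∫_{4}^{7} (17r^4) · r dr = 643467/2.

Outer integral (in θ): ∫_{0}^{2π} (643467/2) dθ = 643467π.

Therefore ∬_D (17(x^2 + y^2)^2) dA = 643467π.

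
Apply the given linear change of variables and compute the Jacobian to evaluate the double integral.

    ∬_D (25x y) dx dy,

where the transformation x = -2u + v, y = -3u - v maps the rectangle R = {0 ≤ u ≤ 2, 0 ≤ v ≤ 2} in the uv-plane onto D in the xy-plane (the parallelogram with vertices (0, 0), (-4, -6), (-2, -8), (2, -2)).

Compute the Jacobian determinant of (x, y) with respect to (u, v):

    ∂(x,y)/∂(u,v) = | -2  1 | = (-2)(-1) - (1)(-3) = 5.
                   | -3  -1 |

Its absolute value is |J| = 5 (the area scaling factor).

Substituting x = -2u + v, y = -3u - v into the integrand,

    25x y → 150u^2 - 25u v - 25v^2,

so the integral becomes

    ∬_R (150u^2 - 25u v - 25v^2) · |J| du dv = ∫_0^2 ∫_0^2 (750u^2 - 125u v - 125v^2) dv du.

Inner (v): 1500u^2 - 250u - 1000/3.
Outer (u): 8500/3.

Therefore ∬_D (25x y) dx dy = 8500/3.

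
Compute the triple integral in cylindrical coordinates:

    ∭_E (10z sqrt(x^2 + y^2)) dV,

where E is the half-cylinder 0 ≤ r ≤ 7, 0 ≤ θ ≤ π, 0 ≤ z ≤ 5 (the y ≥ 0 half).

In cylindrical coordinates, x = r cos(θ), y = r sin(θ), z = z, and dV = r dr dθ dz.

The integrand becomes 10r z, so

    ∭_E (10z sqrt(x^2 + y^2)) dV = ∫_{0}^{π} ∫_{0}^{7} ∫_{0}^{5} (10r z) · r dz dr dθ.

Inner (z): 125r^2.
Middle (r from 0 to 7): 42875/3.
Outer (θ): 42875π/3.

Therefore the triple integral equals 42875π/3.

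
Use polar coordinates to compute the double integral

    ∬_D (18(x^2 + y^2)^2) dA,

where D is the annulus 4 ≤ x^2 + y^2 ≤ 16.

The region D is 2 ≤ r ≤ 4, 0 ≤ θ ≤ 2π in polar coordinates, where x = r cos(θ), y = r sin(θ), and dA = r dr dθ.

Under the substitution, the integrand becomes 18r^4, so

    ∬_D (18(x^2 + y^2)^2) dA = ∫_{0}^{2π} ∫_{2}^{4} (18r^4) · r dr dθ.

Inner integral (in r): ∫_{2}^{4} (18r^4) · r dr = 12096.

Outer integral (in θ): ∫_{0}^{2π} (12096) dθ = 24192π.

Therefore ∬_D (18(x^2 + y^2)^2) dA = 24192π.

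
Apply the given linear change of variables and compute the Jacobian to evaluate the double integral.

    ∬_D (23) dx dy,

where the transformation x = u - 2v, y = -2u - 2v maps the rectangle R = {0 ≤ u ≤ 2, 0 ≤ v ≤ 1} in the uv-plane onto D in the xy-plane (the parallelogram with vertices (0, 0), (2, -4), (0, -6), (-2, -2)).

Compute the Jacobian determinant of (x, y) with respect to (u, v):

    ∂(x,y)/∂(u,v) = | 1  -2 | = (1)(-2) - (-2)(-2) = -6.
                   | -2  -2 |

Its absolute value is |J| = 6 (the area scaling factor).

Substituting x = u - 2v, y = -2u - 2v into the integrand,

    23 → 23,

so the integral becomes

    ∬_R (23) · |J| du dv = ∫_0^2 ∫_0^1 (138) dv du.

Inner (v): 138.
Outer (u): 276.

Therefore ∬_D (23) dx dy = 276.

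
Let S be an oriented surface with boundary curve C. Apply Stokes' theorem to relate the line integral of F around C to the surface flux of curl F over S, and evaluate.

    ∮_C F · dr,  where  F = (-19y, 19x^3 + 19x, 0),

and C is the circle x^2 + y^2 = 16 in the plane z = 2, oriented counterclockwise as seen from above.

Let S be the flat disk x^2 + y^2 ≤ 16 in the plane z = 2, with upward unit normal n̂ = ẑ. By Stokes' theorem,

    ∮_C F · dr = ∬_S (∇ × F) · n̂ dS = ∬_D (curl F)_z dA,

where D is the disk x^2 + y^2 ≤ 16.

Compute the curl of F = (-19y, 19x^3 + 19x, 0):
    (∇ × F)_x = ∂F_z/∂y - ∂F_y/∂z = 0,
    (∇ × F)_y = ∂F_x/∂z - ∂F_z/∂x = 0,
    (∇ × F)_z = ∂F_y/∂x - ∂F_x/∂y = 57x^2 + 38.

On z = 2, (curl F)_z = 57x^2 + 38.

Convert to polar (x = r cos θ, y = r sin θ, dA = r dr dθ); the integrand becomes 57r^2cos(θ)^2 + 38, so

    ∬_D (curl F)_z dA = ∫_0^{2π} ∫_0^{4} (57r^2cos(θ)^2 + 38) · r dr dθ.

Inner (r from 0 to 4): 3648cos(θ)^2 + 304.
Outer (θ from 0 to 2π): 4256π.

Therefore ∮_C F · dr = 4256π.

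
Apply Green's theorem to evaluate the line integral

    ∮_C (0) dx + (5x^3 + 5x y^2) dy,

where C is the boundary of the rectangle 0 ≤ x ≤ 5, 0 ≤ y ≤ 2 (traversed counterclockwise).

Green's theorem converts the closed line integral into a double integral over the enclosed region D:

    ∮_C P dx + Q dy = ∬_D (∂Q/∂x - ∂P/∂y) dA.

Here P = 0, Q = 5x^3 + 5x y^2, so

    ∂Q/∂x = 15x^2 + 5y^2,    ∂P/∂y = 0,
    ∂Q/∂x - ∂P/∂y = 15x^2 + 5y^2.

D is the region 0 ≤ x ≤ 5, 0 ≤ y ≤ 2. Evaluating the double integral:

    ∬_D (15x^2 + 5y^2) dA = ∫_0^{5} ∫_0^{2} (15x^2 + 5y^2) dy dx.

Inner (y from 0 to 2): 30x^2 + 40/3.
Outer (x from 0 to 5): 3950/3.

Therefore ∮_C P dx + Q dy = 3950/3.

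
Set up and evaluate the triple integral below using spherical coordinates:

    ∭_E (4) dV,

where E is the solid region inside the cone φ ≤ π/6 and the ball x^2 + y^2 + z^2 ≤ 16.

In spherical coordinates, x = ρ sin(φ) cos(θ), y = ρ sin(φ) sin(θ), z = ρ cos(φ), and dV = ρ^2 sin(φ) dρ dφ dθ.

The integrand becomes 4, so

    ∭_E (4) dV = ∫_{0}^{2π} ∫_{0}^{π/6} ∫_{0}^{4} (4) · ρ^2 sin(φ) dρ dφ dθ.

Inner (ρ): 256sin(φ)/3.
Middle (φ): 256/3 - 128sqrt(3)/3.
Outer (θ): 256π (2 - sqrt(3))/3.

Therefore the triple integral equals 256π (2 - sqrt(3))/3.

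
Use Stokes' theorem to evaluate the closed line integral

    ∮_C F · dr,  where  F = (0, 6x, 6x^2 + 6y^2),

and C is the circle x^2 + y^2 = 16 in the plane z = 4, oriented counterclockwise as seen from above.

Let S be the flat disk x^2 + y^2 ≤ 16 in the plane z = 4, with upward unit normal n̂ = ẑ. By Stokes' theorem,

    ∮_C F · dr = ∬_S (∇ × F) · n̂ dS = ∬_D (curl F)_z dA,

where D is the disk x^2 + y^2 ≤ 16.

Compute the curl of F = (0, 6x, 6x^2 + 6y^2):
    (∇ × F)_x = ∂F_z/∂y - ∂F_y/∂z = 12y,
    (∇ × F)_y = ∂F_x/∂z - ∂F_z/∂x = -12x,
    (∇ × F)_z = ∂F_y/∂x - ∂F_x/∂y = 6.

On z = 4, (curl F)_z = 6.

Convert to polar (x = r cos θ, y = r sin θ, dA = r dr dθ); the integrand becomes 6, so

    ∬_D (curl F)_z dA = ∫_0^{2π} ∫_0^{4} (6) · r dr dθ.

Inner (r from 0 to 4): 48.
Outer (θ from 0 to 2π): 96π.

Therefore ∮_C F · dr = 96π.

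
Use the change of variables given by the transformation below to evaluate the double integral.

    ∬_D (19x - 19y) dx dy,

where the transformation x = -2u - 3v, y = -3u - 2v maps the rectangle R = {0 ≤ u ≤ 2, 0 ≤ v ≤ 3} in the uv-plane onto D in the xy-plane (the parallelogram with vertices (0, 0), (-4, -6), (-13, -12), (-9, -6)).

Compute the Jacobian determinant of (x, y) with respect to (u, v):

    ∂(x,y)/∂(u,v) = | -2  -3 | = (-2)(-2) - (-3)(-3) = -5.
                   | -3  -2 |

Its absolute value is |J| = 5 (the area scaling factor).

Substituting x = -2u - 3v, y = -3u - 2v into the integrand,

    19x - 19y → 19u - 19v,

so the integral becomes

    ∬_R (19u - 19v) · |J| du dv = ∫_0^2 ∫_0^3 (95u - 95v) dv du.

Inner (v): 285u - 855/2.
Outer (u): -285.

Therefore ∬_D (19x - 19y) dx dy = -285.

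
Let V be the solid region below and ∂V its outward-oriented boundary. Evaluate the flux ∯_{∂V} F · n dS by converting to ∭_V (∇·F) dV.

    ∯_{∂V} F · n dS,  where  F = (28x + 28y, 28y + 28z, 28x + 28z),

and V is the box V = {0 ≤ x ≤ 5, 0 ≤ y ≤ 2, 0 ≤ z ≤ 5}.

By the divergence theorem,

    ∯_{∂V} F · n dS = ∭_V (∇ · F) dV.

Compute the divergence:
    ∇ · F = ∂F_x/∂x + ∂F_y/∂y + ∂F_z/∂z = 28 + 28 + 28 = 84.

V is a rectangular box, so dV = dx dy dz with 0 ≤ x ≤ 5, 0 ≤ y ≤ 2, 0 ≤ z ≤ 5.

Integrate (84) over V as an iterated integral:

    ∭_V (∇·F) dV = ∫_0^{5} ∫_0^{2} ∫_0^{5} (84) dz dy dx.

Inner (z from 0 to 5): 420.
Middle (y from 0 to 2): 840.
Outer (x from 0 to 5): 4200.

Therefore ∯_{∂V} F · n dS = 4200.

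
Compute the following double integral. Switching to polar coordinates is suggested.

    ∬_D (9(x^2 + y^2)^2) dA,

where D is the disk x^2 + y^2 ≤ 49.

The region D is 0 ≤ r ≤ 7, 0 ≤ θ ≤ 2π in polar coordinates, where x = r cos(θ), y = r sin(θ), and dA = r dr dθ.

Under the substitution, the integrand becomes 9r^4, so

    ∬_D (9(x^2 + y^2)^2) dA = ∫_{0}^{2π} ∫_{0}^{7} (9r^4) · r dr dθ.

Inner integral (in r): ∫_{0}^{7} (9r^4) · r dr = 352947/2.

Outer integral (in θ): ∫_{0}^{2π} (352947/2) dθ = 352947π.

Therefore ∬_D (9(x^2 + y^2)^2) dA = 352947π.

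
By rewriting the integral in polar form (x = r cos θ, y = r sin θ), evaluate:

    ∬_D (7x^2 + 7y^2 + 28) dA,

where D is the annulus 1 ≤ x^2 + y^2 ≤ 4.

The region D is 1 ≤ r ≤ 2, 0 ≤ θ ≤ 2π in polar coordinates, where x = r cos(θ), y = r sin(θ), and dA = r dr dθ.

Under the substitution, the integrand becomes 7r^2 + 28, so

    ∬_D (7x^2 + 7y^2 + 28) dA = ∫_{0}^{2π} ∫_{1}^{2} (7r^2 + 28) · r dr dθ.

Inner integral (in r): ∫_{1}^{2} (7r^2 + 28) · r dr = 273/4.

Outer integral (in θ): ∫_{0}^{2π} (273/4) dθ = 273π/2.

Therefore ∬_D (7x^2 + 7y^2 + 28) dA = 273π/2.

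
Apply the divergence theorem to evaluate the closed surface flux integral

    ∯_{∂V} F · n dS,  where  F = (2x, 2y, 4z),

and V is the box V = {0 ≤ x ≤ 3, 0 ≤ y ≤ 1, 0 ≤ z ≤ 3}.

By the divergence theorem,

    ∯_{∂V} F · n dS = ∭_V (∇ · F) dV.

Compute the divergence:
    ∇ · F = ∂F_x/∂x + ∂F_y/∂y + ∂F_z/∂z = 2 + 2 + 4 = 8.

V is a rectangular box, so dV = dx dy dz with 0 ≤ x ≤ 3, 0 ≤ y ≤ 1, 0 ≤ z ≤ 3.

Integrate (8) over V as an iterated integral:

    ∭_V (∇·F) dV = ∫_0^{3} ∫_0^{1} ∫_0^{3} (8) dz dy dx.

Inner (z from 0 to 3): 24.
Middle (y from 0 to 1): 24.
Outer (x from 0 to 3): 72.

Therefore ∯_{∂V} F · n dS = 72.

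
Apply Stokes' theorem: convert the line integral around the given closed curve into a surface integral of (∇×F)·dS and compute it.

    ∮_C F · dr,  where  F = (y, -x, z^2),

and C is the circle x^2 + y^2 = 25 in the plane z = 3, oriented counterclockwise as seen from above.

Let S be the flat disk x^2 + y^2 ≤ 25 in the plane z = 3, with upward unit normal n̂ = ẑ. By Stokes' theorem,

    ∮_C F · dr = ∬_S (∇ × F) · n̂ dS = ∬_D (curl F)_z dA,

where D is the disk x^2 + y^2 ≤ 25.

Compute the curl of F = (y, -x, z^2):
    (∇ × F)_x = ∂F_z/∂y - ∂F_y/∂z = 0,
    (∇ × F)_y = ∂F_x/∂z - ∂F_z/∂x = 0,
    (∇ × F)_z = ∂F_y/∂x - ∂F_x/∂y = -2.

On z = 3, (curl F)_z = -2.

Convert to polar (x = r cos θ, y = r sin θ, dA = r dr dθ); the integrand becomes -2, so

    ∬_D (curl F)_z dA = ∫_0^{2π} ∫_0^{5} (-2) · r dr dθ.

Inner (r from 0 to 5): -25.
Outer (θ from 0 to 2π): -50π.

Therefore ∮_C F · dr = -50π.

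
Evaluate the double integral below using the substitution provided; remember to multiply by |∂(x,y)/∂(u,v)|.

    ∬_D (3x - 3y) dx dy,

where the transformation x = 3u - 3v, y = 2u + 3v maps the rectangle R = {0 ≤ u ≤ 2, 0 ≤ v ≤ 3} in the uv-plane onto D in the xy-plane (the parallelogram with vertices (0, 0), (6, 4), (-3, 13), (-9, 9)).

Compute the Jacobian determinant of (x, y) with respect to (u, v):

    ∂(x,y)/∂(u,v) = | 3  -3 | = (3)(3) - (-3)(2) = 15.
                   | 2  3 |

Its absolute value is |J| = 15 (the area scaling factor).

Substituting x = 3u - 3v, y = 2u + 3v into the integrand,

    3x - 3y → 3u - 18v,

so the integral becomes

    ∬_R (3u - 18v) · |J| du dv = ∫_0^2 ∫_0^3 (45u - 270v) dv du.

Inner (v): 135u - 1215.
Outer (u): -2160.

Therefore ∬_D (3x - 3y) dx dy = -2160.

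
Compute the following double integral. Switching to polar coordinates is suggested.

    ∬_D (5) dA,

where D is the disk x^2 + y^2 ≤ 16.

The region D is 0 ≤ r ≤ 4, 0 ≤ θ ≤ 2π in polar coordinates, where x = r cos(θ), y = r sin(θ), and dA = r dr dθ.

Under the substitution, the integrand becomes 5, so

    ∬_D (5) dA = ∫_{0}^{2π} ∫_{0}^{4} (5) · r dr dθ.

Inner integral (in r): ∫_{0}^{4} (5) · r dr = 40.

Outer integral (in θ): ∫_{0}^{2π} (40) dθ = 80π.

Therefore ∬_D (5) dA = 80π.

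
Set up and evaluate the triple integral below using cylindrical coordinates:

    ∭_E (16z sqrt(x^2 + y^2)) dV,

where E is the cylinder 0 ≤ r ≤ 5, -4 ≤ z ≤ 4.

In cylindrical coordinates, x = r cos(θ), y = r sin(θ), z = z, and dV = r dr dθ dz.

The integrand becomes 16r z, so

    ∭_E (16z sqrt(x^2 + y^2)) dV = ∫_{0}^{2π} ∫_{0}^{5} ∫_{-4}^{4} (16r z) · r dz dr dθ.

Inner (z): 0.
Middle (r from 0 to 5): 0.
Outer (θ): 0.

Therefore the triple integral equals 0.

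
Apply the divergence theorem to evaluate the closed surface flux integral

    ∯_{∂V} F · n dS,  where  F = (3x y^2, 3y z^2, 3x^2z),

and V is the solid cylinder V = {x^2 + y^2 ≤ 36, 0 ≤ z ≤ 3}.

By the divergence theorem,

    ∯_{∂V} F · n dS = ∭_V (∇ · F) dV.

Compute the divergence:
    ∇ · F = ∂F_x/∂x + ∂F_y/∂y + ∂F_z/∂z = 3y^2 + 3z^2 + 3x^2 = 3x^2 + 3y^2 + 3z^2.

In cylindrical coordinates, x = r cos(θ), y = r sin(θ), z = z, dV = r dr dθ dz, with 0 ≤ r ≤ 6, 0 ≤ θ ≤ 2π, 0 ≤ z ≤ 3.

The integrand, after substitution and multiplying by the volume element, becomes (3r^2 + 3z^2) · r, so

    ∭_V (∇·F) dV = ∫_0^{2π} ∫_0^{6} ∫_0^{3} (3r^2 + 3z^2) · r dz dr dθ.

Inner (z from 0 to 3): 9r (r^2 + 3).
Middle (r from 0 to 6): 3402.
Outer (θ from 0 to 2π): 6804π.

Therefore ∯_{∂V} F · n dS = 6804π.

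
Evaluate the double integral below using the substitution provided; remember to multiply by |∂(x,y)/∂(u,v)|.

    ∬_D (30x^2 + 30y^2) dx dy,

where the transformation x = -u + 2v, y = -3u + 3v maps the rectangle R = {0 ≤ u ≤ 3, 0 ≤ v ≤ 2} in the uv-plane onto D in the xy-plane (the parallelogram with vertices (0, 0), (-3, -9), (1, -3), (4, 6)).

Compute the Jacobian determinant of (x, y) with respect to (u, v):

    ∂(x,y)/∂(u,v) = | -1  2 | = (-1)(3) - (2)(-3) = 3.
                   | -3  3 |

Its absolute value is |J| = 3 (the area scaling factor).

Substituting x = -u + 2v, y = -3u + 3v into the integrand,

    30x^2 + 30y^2 → 300u^2 - 660u v + 390v^2,

so the integral becomes

    ∬_R (300u^2 - 660u v + 390v^2) · |J| du dv = ∫_0^3 ∫_0^2 (900u^2 - 1980u v + 1170v^2) dv du.

Inner (v): 1800u^2 - 3960u + 3120.
Outer (u): 7740.

Therefore ∬_D (30x^2 + 30y^2) dx dy = 7740.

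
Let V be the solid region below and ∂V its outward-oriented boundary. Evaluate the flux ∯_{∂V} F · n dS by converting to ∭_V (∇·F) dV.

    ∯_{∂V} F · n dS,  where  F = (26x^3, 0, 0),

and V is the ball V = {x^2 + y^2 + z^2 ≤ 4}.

By the divergence theorem,

    ∯_{∂V} F · n dS = ∭_V (∇ · F) dV.

Compute the divergence:
    ∇ · F = ∂F_x/∂x + ∂F_y/∂y + ∂F_z/∂z = 78x^2 + 0 + 0 = 78x^2.

In spherical coordinates, x = ρ sin(φ) cos(θ), y = ρ sin(φ) sin(θ), z = ρ cos(φ), dV = ρ^2 sin(φ) dρ dφ dθ, with 0 ≤ ρ ≤ 2, 0 ≤ φ ≤ π, 0 ≤ θ ≤ 2π.

The integrand, after substitution and multiplying by the volume element, becomes (78ρ^2sin(φ)^2cos(θ)^2) · ρ^2 sin(φ), so

    ∭_V (∇·F) dV = ∫_0^{2π} ∫_0^{π} ∫_0^{2} (78ρ^2sin(φ)^2cos(θ)^2) · ρ^2 sin(φ) dρ dφ dθ.

Inner (ρ from 0 to 2): 2496sin(φ)^3cos(θ)^2/5.
Middle (φ from 0 to π): 3328cos(θ)^2/5.
Outer (θ from 0 to 2π): 3328π/5.

Therefore ∯_{∂V} F · n dS = 3328π/5.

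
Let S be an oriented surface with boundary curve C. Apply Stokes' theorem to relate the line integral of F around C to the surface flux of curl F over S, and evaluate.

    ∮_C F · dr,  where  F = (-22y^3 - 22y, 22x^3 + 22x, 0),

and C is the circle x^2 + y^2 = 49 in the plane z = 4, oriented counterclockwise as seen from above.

Let S be the flat disk x^2 + y^2 ≤ 49 in the plane z = 4, with upward unit normal n̂ = ẑ. By Stokes' theorem,

    ∮_C F · dr = ∬_S (∇ × F) · n̂ dS = ∬_D (curl F)_z dA,

where D is the disk x^2 + y^2 ≤ 49.

Compute the curl of F = (-22y^3 - 22y, 22x^3 + 22x, 0):
    (∇ × F)_x = ∂F_z/∂y - ∂F_y/∂z = 0,
    (∇ × F)_y = ∂F_x/∂z - ∂F_z/∂x = 0,
    (∇ × F)_z = ∂F_y/∂x - ∂F_x/∂y = 66x^2 + 66y^2 + 44.

On z = 4, (curl F)_z = 66x^2 + 66y^2 + 44.

Convert to polar (x = r cos θ, y = r sin θ, dA = r dr dθ); the integrand becomes 66r^2 + 44, so

    ∬_D (curl F)_z dA = ∫_0^{2π} ∫_0^{7} (66r^2 + 44) · r dr dθ.

Inner (r from 0 to 7): 81389/2.
Outer (θ from 0 to 2π): 81389π.

Therefore ∮_C F · dr = 81389π.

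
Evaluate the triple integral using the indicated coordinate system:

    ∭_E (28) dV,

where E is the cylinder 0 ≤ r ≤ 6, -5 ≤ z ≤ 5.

In cylindrical coordinates, x = r cos(θ), y = r sin(θ), z = z, and dV = r dr dθ dz.

The integrand becomes 28, so

    ∭_E (28) dV = ∫_{0}^{2π} ∫_{0}^{6} ∫_{-5}^{5} (28) · r dz dr dθ.

Inner (z): 280r.
Middle (r from 0 to 6): 5040.
Outer (θ): 10080π.

Therefore the triple integral equals 10080π.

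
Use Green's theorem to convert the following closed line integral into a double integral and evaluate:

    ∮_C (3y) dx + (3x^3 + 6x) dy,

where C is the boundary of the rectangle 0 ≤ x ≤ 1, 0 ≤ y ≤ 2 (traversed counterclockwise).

Green's theorem converts the closed line integral into a double integral over the enclosed region D:

    ∮_C P dx + Q dy = ∬_D (∂Q/∂x - ∂P/∂y) dA.

Here P = 3y, Q = 3x^3 + 6x, so

    ∂Q/∂x = 9x^2 + 6,    ∂P/∂y = 3,
    ∂Q/∂x - ∂P/∂y = 9x^2 + 3.

D is the region 0 ≤ x ≤ 1, 0 ≤ y ≤ 2. Evaluating the double integral:

    ∬_D (9x^2 + 3) dA = ∫_0^{1} ∫_0^{2} (9x^2 + 3) dy dx.

Inner (y from 0 to 2): 18x^2 + 6.
Outer (x from 0 to 1): 12.

Therefore ∮_C P dx + Q dy = 12.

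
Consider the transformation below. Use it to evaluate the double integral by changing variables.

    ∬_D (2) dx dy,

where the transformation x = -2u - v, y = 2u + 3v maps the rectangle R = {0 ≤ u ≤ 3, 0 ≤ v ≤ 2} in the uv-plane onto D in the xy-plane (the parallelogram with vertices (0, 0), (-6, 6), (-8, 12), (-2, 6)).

Compute the Jacobian determinant of (x, y) with respect to (u, v):

    ∂(x,y)/∂(u,v) = | -2  -1 | = (-2)(3) - (-1)(2) = -4.
                   | 2  3 |

Its absolute value is |J| = 4 (the area scaling factor).

Substituting x = -2u - v, y = 2u + 3v into the integrand,

    2 → 2,

so the integral becomes

    ∬_R (2) · |J| du dv = ∫_0^3 ∫_0^2 (8) dv du.

Inner (v): 16.
Outer (u): 48.

Therefore ∬_D (2) dx dy = 48.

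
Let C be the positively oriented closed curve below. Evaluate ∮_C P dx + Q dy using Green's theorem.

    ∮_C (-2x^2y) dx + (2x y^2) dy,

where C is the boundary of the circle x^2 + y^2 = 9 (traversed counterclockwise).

Green's theorem converts the closed line integral into a double integral over the enclosed region D:

    ∮_C P dx + Q dy = ∬_D (∂Q/∂x - ∂P/∂y) dA.

Here P = -2x^2y, Q = 2x y^2, so

    ∂Q/∂x = 2y^2,    ∂P/∂y = -2x^2,
    ∂Q/∂x - ∂P/∂y = 2x^2 + 2y^2.

D is the region x^2 + y^2 ≤ 9. Evaluating the double integral:

In polar coordinates (x = r cos θ, y = r sin θ, dA = r dr dθ) the integrand becomes 2r^2, so

    ∬_D (2x^2 + 2y^2) dA = ∫_0^{2π} ∫_0^{3} (2r^2) · r dr dθ.

Inner (r from 0 to 3): 81/2.
Outer (θ from 0 to 2π): 81π.

Therefore ∮_C P dx + Q dy = 81π.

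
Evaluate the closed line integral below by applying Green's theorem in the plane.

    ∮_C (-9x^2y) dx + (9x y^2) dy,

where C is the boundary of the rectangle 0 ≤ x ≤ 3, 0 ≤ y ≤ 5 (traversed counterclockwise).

Green's theorem converts the closed line integral into a double integral over the enclosed region D:

    ∮_C P dx + Q dy = ∬_D (∂Q/∂x - ∂P/∂y) dA.

Here P = -9x^2y, Q = 9x y^2, so

    ∂Q/∂x = 9y^2,    ∂P/∂y = -9x^2,
    ∂Q/∂x - ∂P/∂y = 9x^2 + 9y^2.

D is the region 0 ≤ x ≤ 3, 0 ≤ y ≤ 5. Evaluating the double integral:

    ∬_D (9x^2 + 9y^2) dA = ∫_0^{3} ∫_0^{5} (9x^2 + 9y^2) dy dx.

Inner (y from 0 to 5): 45x^2 + 375.
Outer (x from 0 to 3): 1530.

Therefore ∮_C P dx + Q dy = 1530.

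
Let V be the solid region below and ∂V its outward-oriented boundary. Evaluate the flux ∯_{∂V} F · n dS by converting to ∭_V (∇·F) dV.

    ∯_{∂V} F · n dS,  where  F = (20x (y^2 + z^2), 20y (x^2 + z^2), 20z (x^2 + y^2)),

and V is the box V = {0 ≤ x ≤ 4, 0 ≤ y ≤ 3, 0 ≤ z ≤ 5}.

By the divergence theorem,

    ∯_{∂V} F · n dS = ∭_V (∇ · F) dV.

Compute the divergence:
    ∇ · F = ∂F_x/∂x + ∂F_y/∂y + ∂F_z/∂z = 20y^2 + 20z^2 + 20x^2 + 20z^2 + 20x^2 + 20y^2 = 40x^2 + 40y^2 + 40z^2.

V is a rectangular box, so dV = dx dy dz with 0 ≤ x ≤ 4, 0 ≤ y ≤ 3, 0 ≤ z ≤ 5.

Integrate (40x^2 + 40y^2 + 40z^2) over V as an iterated integral:

    ∭_V (∇·F) dV = ∫_0^{4} ∫_0^{3} ∫_0^{5} (40x^2 + 40y^2 + 40z^2) dz dy dx.

Inner (z from 0 to 5): 200x^2 + 200y^2 + 5000/3.
Middle (y from 0 to 3): 600x^2 + 6800.
Outer (x from 0 to 4): 40000.

Therefore ∯_{∂V} F · n dS = 40000.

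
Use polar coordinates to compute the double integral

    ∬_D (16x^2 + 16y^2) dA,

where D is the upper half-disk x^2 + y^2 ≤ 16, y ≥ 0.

The region D is 0 ≤ r ≤ 4, 0 ≤ θ ≤ π in polar coordinates, where x = r cos(θ), y = r sin(θ), and dA = r dr dθ.

Under the substitution, the integrand becomes 16r^2, so

    ∬_D (16x^2 + 16y^2) dA = ∫_{0}^{π} ∫_{0}^{4} (16r^2) · r dr dθ.

Inner integral (in r): ∫_{0}^{4} (16r^2) · r dr = 1024.

Outer integral (in θ): ∫_{0}^{π} (1024) dθ = 1024π.

Therefore ∬_D (16x^2 + 16y^2) dA = 1024π.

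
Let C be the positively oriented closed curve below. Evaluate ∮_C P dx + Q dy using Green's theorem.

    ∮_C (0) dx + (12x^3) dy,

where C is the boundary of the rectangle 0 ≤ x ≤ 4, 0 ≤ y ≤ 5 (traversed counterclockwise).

Green's theorem converts the closed line integral into a double integral over the enclosed region D:

    ∮_C P dx + Q dy = ∬_D (∂Q/∂x - ∂P/∂y) dA.

Here P = 0, Q = 12x^3, so

    ∂Q/∂x = 36x^2,    ∂P/∂y = 0,
    ∂Q/∂x - ∂P/∂y = 36x^2.

D is the region 0 ≤ x ≤ 4, 0 ≤ y ≤ 5. Evaluating the double integral:

    ∬_D (36x^2) dA = ∫_0^{4} ∫_0^{5} (36x^2) dy dx.

Inner (y from 0 to 5): 180x^2.
Outer (x from 0 to 4): 3840.

Therefore ∮_C P dx + Q dy = 3840.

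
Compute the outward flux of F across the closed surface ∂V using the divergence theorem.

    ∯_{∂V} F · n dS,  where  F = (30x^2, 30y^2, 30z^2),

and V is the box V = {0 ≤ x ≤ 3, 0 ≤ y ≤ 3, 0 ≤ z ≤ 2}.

By the divergence theorem,

    ∯_{∂V} F · n dS = ∭_V (∇ · F) dV.

Compute the divergence:
    ∇ · F = ∂F_x/∂x + ∂F_y/∂y + ∂F_z/∂z = 60x + 60y + 60z.

V is a rectangular box, so dV = dx dy dz with 0 ≤ x ≤ 3, 0 ≤ y ≤ 3, 0 ≤ z ≤ 2.

Integrate (60x + 60y + 60z) over V as an iterated integral:

    ∭_V (∇·F) dV = ∫_0^{3} ∫_0^{3} ∫_0^{2} (60x + 60y + 60z) dz dy dx.

Inner (z from 0 to 2): 120x + 120y + 120.
Middle (y from 0 to 3): 360x + 900.
Outer (x from 0 to 3): 4320.

Therefore ∯_{∂V} F · n dS = 4320.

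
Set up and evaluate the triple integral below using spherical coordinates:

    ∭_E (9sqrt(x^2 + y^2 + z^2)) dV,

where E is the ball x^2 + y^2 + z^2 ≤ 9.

In spherical coordinates, x = ρ sin(φ) cos(θ), y = ρ sin(φ) sin(θ), z = ρ cos(φ), and dV = ρ^2 sin(φ) dρ dφ dθ.

The integrand becomes 9ρ, so

    ∭_E (9sqrt(x^2 + y^2 + z^2)) dV = ∫_{0}^{2π} ∫_{0}^{π} ∫_{0}^{3} (9ρ) · ρ^2 sin(φ) dρ dφ dθ.

Inner (ρ): 729sin(φ)/4.
Middle (φ): 729/2.
Outer (θ): 729π.

Therefore the triple integral equals 729π.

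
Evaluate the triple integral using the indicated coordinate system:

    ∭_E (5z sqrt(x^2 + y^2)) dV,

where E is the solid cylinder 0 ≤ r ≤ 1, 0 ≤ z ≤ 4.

In cylindrical coordinates, x = r cos(θ), y = r sin(θ), z = z, and dV = r dr dθ dz.

The integrand becomes 5r z, so

    ∭_E (5z sqrt(x^2 + y^2)) dV = ∫_{0}^{2π} ∫_{0}^{1} ∫_{0}^{4} (5r z) · r dz dr dθ.

Inner (z): 40r^2.
Middle (r from 0 to 1): 40/3.
Outer (θ): 80π/3.

Therefore the triple integral equals 80π/3.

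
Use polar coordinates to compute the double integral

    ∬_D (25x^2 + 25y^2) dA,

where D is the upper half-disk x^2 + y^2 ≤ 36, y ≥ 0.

The region D is 0 ≤ r ≤ 6, 0 ≤ θ ≤ π in polar coordinates, where x = r cos(θ), y = r sin(θ), and dA = r dr dθ.

Under the substitution, the integrand becomes 25r^2, so

    ∬_D (25x^2 + 25y^2) dA = ∫_{0}^{π} ∫_{0}^{6} (25r^2) · r dr dθ.

Inner integral (in r): ∫_{0}^{6} (25r^2) · r dr = 8100.

Outer integral (in θ): ∫_{0}^{π} (8100) dθ = 8100π.

Therefore ∬_D (25x^2 + 25y^2) dA = 8100π.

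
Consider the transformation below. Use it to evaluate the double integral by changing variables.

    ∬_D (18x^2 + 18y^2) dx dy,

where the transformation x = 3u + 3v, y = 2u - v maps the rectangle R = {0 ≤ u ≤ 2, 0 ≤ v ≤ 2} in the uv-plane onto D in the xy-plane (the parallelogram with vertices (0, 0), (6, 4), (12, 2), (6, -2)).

Compute the Jacobian determinant of (x, y) with respect to (u, v):

    ∂(x,y)/∂(u,v) = | 3  3 | = (3)(-1) - (3)(2) = -9.
                   | 2  -1 |

Its absolute value is |J| = 9 (the area scaling factor).

Substituting x = 3u + 3v, y = 2u - v into the integrand,

    18x^2 + 18y^2 → 234u^2 + 252u v + 180v^2,

so the integral becomes

    ∬_R (234u^2 + 252u v + 180v^2) · |J| du dv = ∫_0^2 ∫_0^2 (2106u^2 + 2268u v + 1620v^2) dv du.

Inner (v): 4212u^2 + 4536u + 4320.
Outer (u): 28944.

Therefore ∬_D (18x^2 + 18y^2) dx dy = 28944.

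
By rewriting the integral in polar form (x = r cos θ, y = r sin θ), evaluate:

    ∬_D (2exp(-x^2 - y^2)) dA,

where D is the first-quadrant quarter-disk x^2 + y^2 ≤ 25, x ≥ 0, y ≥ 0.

The region D is 0 ≤ r ≤ 5, 0 ≤ θ ≤ π/2 in polar coordinates, where x = r cos(θ), y = r sin(θ), and dA = r dr dθ.

Under the substitution, the integrand becomes 2exp(-r^2), so

    ∬_D (2exp(-x^2 - y^2)) dA = ∫_{0}^{π/2} ∫_{0}^{5} (2exp(-r^2)) · r dr dθ.

Inner integral (in r): ∫_{0}^{5} (2exp(-r^2)) · r dr = 1 - exp(-25).

Outer integral (in θ): ∫_{0}^{π/2} (1 - exp(-25)) dθ = -π exp(-25)/2 + π/2.

Therefore ∬_D (2exp(-x^2 - y^2)) dA = -π exp(-25)/2 + π/2.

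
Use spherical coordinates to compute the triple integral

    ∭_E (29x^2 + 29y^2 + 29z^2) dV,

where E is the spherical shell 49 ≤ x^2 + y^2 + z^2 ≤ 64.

In spherical coordinates, x = ρ sin(φ) cos(θ), y = ρ sin(φ) sin(θ), z = ρ cos(φ), and dV = ρ^2 sin(φ) dρ dφ dθ.

The integrand becomes 29ρ^2, so

    ∭_E (29x^2 + 29y^2 + 29z^2) dV = ∫_{0}^{2π} ∫_{0}^{π} ∫_{7}^{8} (29ρ^2) · ρ^2 sin(φ) dρ dφ dθ.

Inner (ρ): 462869sin(φ)/5.
Middle (φ): 925738/5.
Outer (θ): 1851476π/5.

Therefore the triple integral equals 1851476π/5.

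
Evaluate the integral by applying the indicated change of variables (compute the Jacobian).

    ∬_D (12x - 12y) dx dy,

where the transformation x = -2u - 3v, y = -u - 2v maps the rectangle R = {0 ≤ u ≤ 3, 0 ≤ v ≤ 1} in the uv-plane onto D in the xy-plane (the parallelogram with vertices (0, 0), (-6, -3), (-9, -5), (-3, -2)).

Compute the Jacobian determinant of (x, y) with respect to (u, v):

    ∂(x,y)/∂(u,v) = | -2  -3 | = (-2)(-2) - (-3)(-1) = 1.
                   | -1  -2 |

Its absolute value is |J| = 1 (the area scaling factor).

Substituting x = -2u - 3v, y = -u - 2v into the integrand,

    12x - 12y → -12u - 12v,

so the integral becomes

    ∬_R (-12u - 12v) · |J| du dv = ∫_0^3 ∫_0^1 (-12u - 12v) dv du.

Inner (v): -12u - 6.
Outer (u): -72.

Therefore ∬_D (12x - 12y) dx dy = -72.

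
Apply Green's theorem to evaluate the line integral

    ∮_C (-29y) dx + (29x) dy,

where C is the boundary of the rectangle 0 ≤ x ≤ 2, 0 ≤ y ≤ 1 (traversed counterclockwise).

Green's theorem converts the closed line integral into a double integral over the enclosed region D:

    ∮_C P dx + Q dy = ∬_D (∂Q/∂x - ∂P/∂y) dA.

Here P = -29y, Q = 29x, so

    ∂Q/∂x = 29,    ∂P/∂y = -29,
    ∂Q/∂x - ∂P/∂y = 58.

D is the region 0 ≤ x ≤ 2, 0 ≤ y ≤ 1. Evaluating the double integral:

    ∬_D (58) dA = ∫_0^{2} ∫_0^{1} (58) dy dx.

Inner (y from 0 to 1): 58.
Outer (x from 0 to 2): 116.

Therefore ∮_C P dx + Q dy = 116.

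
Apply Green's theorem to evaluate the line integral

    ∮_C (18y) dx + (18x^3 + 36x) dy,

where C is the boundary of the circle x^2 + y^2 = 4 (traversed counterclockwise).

Green's theorem converts the closed line integral into a double integral over the enclosed region D:

    ∮_C P dx + Q dy = ∬_D (∂Q/∂x - ∂P/∂y) dA.

Here P = 18y, Q = 18x^3 + 36x, so

    ∂Q/∂x = 54x^2 + 36,    ∂P/∂y = 18,
    ∂Q/∂x - ∂P/∂y = 54x^2 + 18.

D is the region x^2 + y^2 ≤ 4. Evaluating the double integral:

In polar coordinates (x = r cos θ, y = r sin θ, dA = r dr dθ) the integrand becomes 54r^2cos(θ)^2 + 18, so

    ∬_D (54x^2 + 18) dA = ∫_0^{2π} ∫_0^{2} (54r^2cos(θ)^2 + 18) · r dr dθ.

Inner (r from 0 to 2): 216cos(θ)^2 + 36.
Outer (θ from 0 to 2π): 288π.

Therefore ∮_C P dx + Q dy = 288π.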